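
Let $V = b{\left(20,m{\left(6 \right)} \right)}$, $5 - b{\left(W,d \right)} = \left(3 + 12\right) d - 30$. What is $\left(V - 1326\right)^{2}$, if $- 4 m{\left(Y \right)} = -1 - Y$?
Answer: $\frac{27762361}{16} \approx 1.7351 \cdot 10^{6}$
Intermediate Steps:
$m{\left(Y \right)} = \frac{1}{4} + \frac{Y}{4}$ ($m{\left(Y \right)} = - \frac{-1 - Y}{4} = \frac{1}{4} + \frac{Y}{4}$)
$b{\left(W,d \right)} = 35 - 15 d$ ($b{\left(W,d \right)} = 5 - \left(\left(3 + 12\right) d - 30\right) = 5 - \left(15 d - 30\right) = 5 - \left(-30 + 15 d\right) = 35 - 15 d$)
$V = \frac{35}{4}$ ($V = 35 - 15 \left(\frac{1}{4} + \frac{1}{4} \cdot 6\right) = 35 - 15 \left(\frac{1}{4} + \frac{3}{2}\right) = 35 - \frac{105}{4} = \frac{35}{4} \approx 8.75$)
$\left(V - 1326\right)^{2} = \left(\frac{35}{4} - 1326\right)^{2} = \left(- \frac{5269}{4}\right)^{2} = \frac{27762361}{16}$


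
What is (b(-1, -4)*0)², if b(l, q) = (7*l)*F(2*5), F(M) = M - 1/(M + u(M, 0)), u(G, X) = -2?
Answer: 0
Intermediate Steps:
F(M) = M - 1/(-2 + M) (F(M) = M - 1/(M - 2) = M - 1/(-2 + M))
b(l, q) = 553*l/8 (b(l, q) = (7*l)*((-1 + (2*5)² - 4*5)/(-2 + 2*5)) = (7*l)*((-1 + 10² - 2*10)/(-2 + 10)) = (7*l)*((-1 + 100 - 20)/8) = (7*l)*((⅛)*79) = (7*l)*(79/8) = 553*l/8)
(b(-1, -4)*0)² = (((553/8)*(-1))*0)² = (-553/8*0)² = 0² = 0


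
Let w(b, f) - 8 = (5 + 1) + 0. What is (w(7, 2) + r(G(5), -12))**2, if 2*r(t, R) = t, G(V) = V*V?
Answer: 2809/4 ≈ 702.25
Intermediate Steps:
G(V) = V**2
w(b, f) = 14 (w(b, f) = 8 + ((5 + 1) + 0) = 8 + (6 + 0) = 8 + 6 = 14)
r(t, R) = t/2
(w(7, 2) + r(G(5), -12))**2 = (14 + (1/2)*5**2)**2 = (14 + (1/2)*25)**2 = (14 + 25/2)**2 = (53/2)**2 = 2809/4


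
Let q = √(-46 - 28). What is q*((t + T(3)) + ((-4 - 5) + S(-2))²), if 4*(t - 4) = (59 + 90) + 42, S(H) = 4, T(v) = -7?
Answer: 279*I*√74/4 ≈ 600.01*I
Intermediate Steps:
t = 207/4 (t = 4 + ((59 + 90) + 42)/4 = 4 + (149 + 42)/4 = 4 + (¼)*191 = 4 + 191/4 = 207/4 ≈ 51.750)
q = I*√74 (q = √(-74) = I*√74 ≈ 8.6023*I)
q*((t + T(3)) + ((-4 - 5) + S(-2))²) = (I*√74)*((207/4 - 7) + ((-4 - 5) + 4)²) = (I*√74)*(179/4 + (-9 + 4)²) = (I*√74)*(179/4 + (-5)²) = (I*√74)*(179/4 + 25) = (I*√74)*(279/4) = 279*I*√74/4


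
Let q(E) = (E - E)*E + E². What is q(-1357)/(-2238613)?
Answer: -80063/97331 ≈ -0.82259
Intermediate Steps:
q(E) = E² (q(E) = 0*E + E² = 0 + E² = E²)
q(-1357)/(-2238613) = (-1357)²/(-2238613) = 1841449*(-1/2238613) = -80063/97331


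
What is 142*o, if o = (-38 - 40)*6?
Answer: -66456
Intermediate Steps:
o = -468 (o = -78*6 = -468)
142*o = 142*(-468) = -66456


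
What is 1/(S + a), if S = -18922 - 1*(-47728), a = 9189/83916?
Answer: 9324/268588165 ≈ 3.4715e-5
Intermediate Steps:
a = 1021/9324 (a = 9189*(1/83916) = 1021/9324 ≈ 0.10950)
S = 28806 (S = -18922 + 47728 = 28806)
1/(S + a) = 1/(28806 + 1021/9324) = 1/(268588165/9324) = 9324/268588165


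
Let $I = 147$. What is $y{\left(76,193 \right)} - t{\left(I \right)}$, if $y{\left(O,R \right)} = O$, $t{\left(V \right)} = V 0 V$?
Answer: $76$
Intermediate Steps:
$t{\left(V \right)} = 0$ ($t{\left(V \right)} = 0 V = 0$)
$y{\left(76,193 \right)} - t{\left(I \right)} = 76 - 0 = 76 + 0 = 76$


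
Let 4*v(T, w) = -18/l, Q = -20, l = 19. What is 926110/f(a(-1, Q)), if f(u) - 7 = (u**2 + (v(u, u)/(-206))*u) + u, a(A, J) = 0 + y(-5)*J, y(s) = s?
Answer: 906198635/9889812 ≈ 91.630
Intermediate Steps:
v(T, w) = -9/38 (v(T, w) = (-18/19)/4 = (-18*1/19)/4 = (1/4)*(-18/19) = -9/38)
a(A, J) = -5*J (a(A, J) = 0 - 5*J = -5*J)
f(u) = 7 + u**2 + 7837*u/7828 (f(u) = 7 + ((u**2 + (-9/38/(-206))*u) + u) = 7 + ((u**2 + (-9/38*(-1/206))*u) + u) = 7 + ((u**2 + 9*u/7828) + u) = 7 + (u**2 + 7837*u/7828) = 7 + u**2 + 7837*u/7828)
926110/f(a(-1, Q)) = 926110/(7 + (-5*(-20))**2 + 7837*(-5*(-20))/7828) = 926110/(7 + 100**2 + (7837/7828)*100) = 926110/(7 + 10000 + 195925/1957) = 926110/(19779624/1957) = 926110*(1957/19779624) = 906198635/9889812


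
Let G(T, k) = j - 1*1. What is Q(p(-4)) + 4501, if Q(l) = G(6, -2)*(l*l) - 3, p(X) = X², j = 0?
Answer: 4242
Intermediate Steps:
G(T, k) = -1 (G(T, k) = 0 - 1*1 = 0 - 1 = -1)
Q(l) = -3 - l² (Q(l) = -l*l - 3 = -l² - 3 = -3 - l²)
Q(p(-4)) + 4501 = (-3 - ((-4)²)²) + 4501 = (-3 - 1*16²) + 4501 = (-3 - 1*256) + 4501 = (-3 - 256) + 4501 = -259 + 4501 = 4242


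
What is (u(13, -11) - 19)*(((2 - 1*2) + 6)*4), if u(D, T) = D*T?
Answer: -3888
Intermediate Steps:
(u(13, -11) - 19)*(((2 - 1*2) + 6)*4) = (13*(-11) - 19)*(((2 - 1*2) + 6)*4) = (-143 - 19)*(((2 - 2) + 6)*4) = -162*(0 + 6)*4 = -972*4 = -162*24 = -3888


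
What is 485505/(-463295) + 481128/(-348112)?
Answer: -9797857833/4031963726 ≈ -2.4300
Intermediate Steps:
485505/(-463295) + 481128/(-348112) = 485505*(-1/463295) + 481128*(-1/348112) = -97101/92659 - 60141/43514 = -9797857833/4031963726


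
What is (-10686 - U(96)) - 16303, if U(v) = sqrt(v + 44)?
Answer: -26989 - 2*sqrt(35) ≈ -27001.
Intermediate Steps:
U(v) = sqrt(44 + v)
(-10686 - U(96)) - 16303 = (-10686 - sqrt(44 + 96)) - 16303 = (-10686 - sqrt(140)) - 16303 = (-10686 - 2*sqrt(35)) - 16303 = -26989 - 2*sqrt(35)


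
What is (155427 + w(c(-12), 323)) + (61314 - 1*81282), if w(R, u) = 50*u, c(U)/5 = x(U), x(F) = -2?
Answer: 151609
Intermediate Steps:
c(U) = -10 (c(U) = 5*(-2) = -10)
(155427 + w(c(-12), 323)) + (61314 - 1*81282) = (155427 + 50*323) + (61314 - 1*81282) = (155427 + 16150) + (61314 - 81282) = 171577 - 19968 = 151609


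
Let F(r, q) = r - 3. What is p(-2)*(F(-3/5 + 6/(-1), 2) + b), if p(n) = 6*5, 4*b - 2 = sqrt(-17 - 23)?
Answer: -273 + 15*I*sqrt(10) ≈ -273.0 + 47.434*I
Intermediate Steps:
b = 1/2 + I*sqrt(10)/2 (b = 1/2 + sqrt(-17 - 23)/4 = 1/2 + sqrt(-40)/4 = 1/2 + (2*I*sqrt(10))/4 = 1/2 + I*sqrt(10)/2 ≈ 0.5 + 1.5811*I)
p(n) = 30
F(r, q) = -3 + r
p(-2)*(F(-3/5 + 6/(-1), 2) + b) = 30*((-3 + (-3/5 + 6/(-1))) + (1/2 + I*sqrt(10)/2)) = 30*((-3 + (-3*1/5 + 6*(-1))) + (1/2 + I*sqrt(10)/2)) = 30*((-3 + (-3/5 - 6)) + (1/2 + I*sqrt(10)/2)) = 30*((-3 - 33/5) + (1/2 + I*sqrt(10)/2)) = 30*(-48/5 + (1/2 + I*sqrt(10)/2)) = 30*(-91/10 + I*sqrt(10)/2) = -273 + 15*I*sqrt(10)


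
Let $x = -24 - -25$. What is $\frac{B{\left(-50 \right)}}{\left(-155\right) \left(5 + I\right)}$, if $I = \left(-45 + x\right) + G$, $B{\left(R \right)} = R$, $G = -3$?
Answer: $- \frac{5}{651} \approx -0.0076805$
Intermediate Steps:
$x = 1$ ($x = -24 + 25 = 1$)
$I = -47$ ($I = \left(-45 + 1\right) - 3 = -44 - 3 = -47$)
$\frac{B{\left(-50 \right)}}{\left(-155\right) \left(5 + I\right)} = - \frac{50}{\left(-155\right) \left(5 - 47\right)} = - \frac{50}{\left(-155\right) \left(-42\right)} = - \frac{50}{6510} = \left(-50\right) \frac{1}{6510} = - \frac{5}{651}$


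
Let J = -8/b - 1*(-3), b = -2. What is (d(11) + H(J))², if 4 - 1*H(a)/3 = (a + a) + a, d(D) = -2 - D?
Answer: 4096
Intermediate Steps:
J = 7 (J = -8/(-2) - 1*(-3) = -8*(-½) + 3 = 4 + 3 = 7)
H(a) = 12 - 9*a (H(a) = 12 - 3*((a + a) + a) = 12 - 3*(2*a + a) = 12 - 9*a)
(d(11) + H(J))² = ((-2 - 1*11) + (12 - 9*7))² = ((-2 - 11) + (12 - 63))² = (-13 - 51)² = (-64)² = 4096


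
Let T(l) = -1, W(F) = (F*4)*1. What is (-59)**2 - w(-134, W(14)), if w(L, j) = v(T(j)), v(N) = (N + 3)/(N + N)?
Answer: 3482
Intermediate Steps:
W(F) = 4*F (W(F) = (4*F)*1 = 4*F)
v(N) = (3 + N)/(2*N) (v(N) = (3 + N)/((2*N)) = (3 + N)*(1/(2*N)) = (3 + N)/(2*N))
w(L, j) = -1 (w(L, j) = (1/2)*(3 - 1)/(-1) = (1/2)*(-1)*2 = -1)
(-59)**2 - w(-134, W(14)) = (-59)**2 - 1*(-1) = 3481 + 1 = 3482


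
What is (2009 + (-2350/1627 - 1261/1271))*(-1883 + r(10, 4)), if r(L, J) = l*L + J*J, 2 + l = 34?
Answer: -6419132251532/2067917 ≈ -3.1042e+6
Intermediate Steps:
l = 32 (l = -2 + 34 = 32)
r(L, J) = J**2 + 32*L (r(L, J) = 32*L + J*J = 32*L + J**2 = J**2 + 32*L)
(2009 + (-2350/1627 - 1261/1271))*(-1883 + r(10, 4)) = (2009 + (-2350/1627 - 1261/1271))*(-1883 + (4**2 + 32*10)) = (2009 + (-2350*1/1627 - 1261*1/1271))*(-1883 + (16 + 320)) = (2009 + (-2350/1627 - 1261/1271))*(-1883 + 336) = (2009 - 5038497/2067917)*(-1547) = (4149406756/2067917)*(-1547) = -6419132251532/2067917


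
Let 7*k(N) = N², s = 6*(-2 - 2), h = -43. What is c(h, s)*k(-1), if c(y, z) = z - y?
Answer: 19/7 ≈ 2.7143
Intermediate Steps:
s = -24 (s = 6*(-4) = -24)
k(N) = N²/7
c(h, s)*k(-1) = (-24 - 1*(-43))*((⅐)*(-1)²) = (-24 + 43)*((⅐)*1) = 19*(⅐) = 19/7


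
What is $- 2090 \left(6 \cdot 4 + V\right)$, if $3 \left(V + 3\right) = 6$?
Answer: $-48070$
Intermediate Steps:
$V = -1$ ($V = -3 + \frac{1}{3} \cdot 6 = -3 + 2 = -1$)
$- 2090 \left(6 \cdot 4 + V\right) = - 2090 \left(6 \cdot 4 - 1\right) = - 2090 \left(24 - 1\right) = \left(-2090\right) 23 = -48070$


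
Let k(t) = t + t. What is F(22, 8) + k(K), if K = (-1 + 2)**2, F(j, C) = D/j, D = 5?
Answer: 49/22 ≈ 2.2273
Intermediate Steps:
F(j, C) = 5/j
K = 1 (K = 1**2 = 1)
k(t) = 2*t
F(22, 8) + k(K) = 5/22 + 2*1 = 5*(1/22) + 2 = 5/22 + 2 = 49/22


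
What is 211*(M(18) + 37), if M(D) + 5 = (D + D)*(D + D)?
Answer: 280208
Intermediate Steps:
M(D) = -5 + 4*D² (M(D) = -5 + (D + D)*(D + D) = -5 + (2*D)*(2*D) = -5 + 4*D²)
211*(M(18) + 37) = 211*((-5 + 4*18²) + 37) = 211*((-5 + 4*324) + 37) = 211*((-5 + 1296) + 37) = 211*(1291 + 37) = 211*1328 = 280208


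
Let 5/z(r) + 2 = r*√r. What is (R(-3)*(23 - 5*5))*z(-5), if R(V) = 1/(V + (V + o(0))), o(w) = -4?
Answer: I/(-2*I + 5*√5) ≈ -0.015504 + 0.086669*I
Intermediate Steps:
R(V) = 1/(-4 + 2*V) (R(V) = 1/(V + (V - 4)) = 1/(V + (-4 + V)) = 1/(-4 + 2*V))
z(r) = 5/(-2 + r^(3/2)) (z(r) = 5/(-2 + r*√r) = 5/(-2 + r^(3/2)))
(R(-3)*(23 - 5*5))*z(-5) = ((1/(2*(-2 - 3)))*(23 - 5*5))*(5/(-2 + (-5)^(3/2))) = (((½)/(-5))*(23 - 25))*(5/(-2 - 5*I*√5)) = (((½)*(-⅕))*(-2))*(5/(-2 - 5*I*√5)) = (-⅒*(-2))*(5/(-2 - 5*I*√5)) = (5/(-2 - 5*I*√5))/5 = 1/(-2 - 5*I*√5)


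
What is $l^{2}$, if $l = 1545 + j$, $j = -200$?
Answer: $1809025$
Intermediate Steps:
$l = 1345$ ($l = 1545 - 200 = 1345$)
$l^{2} = 1345^{2} = 1809025$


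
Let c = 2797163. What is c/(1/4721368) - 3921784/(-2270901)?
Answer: 29990508444024566368/2270901 ≈ 1.3206e+13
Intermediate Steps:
c/(1/4721368) - 3921784/(-2270901) = 2797163/(1/4721368) - 3921784/(-2270901) = 2797163/(1/4721368) - 3921784*(-1/2270901) = 2797163*4721368 + 3921784/2270901 = 13206435878984 + 3921784/2270901 = 29990508444024566368/2270901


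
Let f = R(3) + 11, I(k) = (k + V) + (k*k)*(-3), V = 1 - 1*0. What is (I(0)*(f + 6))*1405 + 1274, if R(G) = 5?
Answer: 32184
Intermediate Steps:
V = 1 (V = 1 + 0 = 1)
I(k) = 1 + k - 3*k² (I(k) = (k + 1) + (k*k)*(-3) = (1 + k) + k²*(-3) = (1 + k) - 3*k² = 1 + k - 3*k²)
f = 16 (f = 5 + 11 = 16)
(I(0)*(f + 6))*1405 + 1274 = ((1 + 0 - 3*0²)*(16 + 6))*1405 + 1274 = ((1 + 0 - 3*0)*22)*1405 + 1274 = ((1 + 0 + 0)*22)*1405 + 1274 = (1*22)*1405 + 1274 = 22*1405 + 1274 = 30910 + 1274 = 32184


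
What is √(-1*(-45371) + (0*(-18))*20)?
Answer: √45371 ≈ 213.00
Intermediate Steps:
√(-1*(-45371) + (0*(-18))*20) = √(45371 + 0*20) = √(45371 + 0) = √45371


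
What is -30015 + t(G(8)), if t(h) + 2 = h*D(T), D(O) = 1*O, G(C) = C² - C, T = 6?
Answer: -29681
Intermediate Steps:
D(O) = O
t(h) = -2 + 6*h (t(h) = -2 + h*6 = -2 + 6*h)
-30015 + t(G(8)) = -30015 + (-2 + 6*(8*(-1 + 8))) = -30015 + (-2 + 6*(8*7)) = -30015 + (-2 + 6*56) = -30015 + (-2 + 336) = -30015 + 334 = -29681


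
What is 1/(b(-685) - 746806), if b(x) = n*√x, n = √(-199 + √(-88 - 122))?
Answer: -1/(746806 - I*√685*√(-199 + I*√210)) ≈ -1.3384e-6 - 2.4064e-11*I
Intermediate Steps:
n = √(-199 + I*√210) (n = √(-199 + √(-210)) = √(-199 + I*√210) ≈ 0.51329 + 14.116*I)
b(x) = √x*√(-199 + I*√210) (b(x) = √(-199 + I*√210)*√x = √x*√(-199 + I*√210))
1/(b(-685) - 746806) = 1/(√(-685)*√(-199 + I*√210) - 746806) = 1/((I*√685)*√(-199 + I*√210) - 746806) = 1/(I*√685*√(-199 + I*√210) - 746806) = 1/(-746806 + I*√685*√(-199 + I*√210))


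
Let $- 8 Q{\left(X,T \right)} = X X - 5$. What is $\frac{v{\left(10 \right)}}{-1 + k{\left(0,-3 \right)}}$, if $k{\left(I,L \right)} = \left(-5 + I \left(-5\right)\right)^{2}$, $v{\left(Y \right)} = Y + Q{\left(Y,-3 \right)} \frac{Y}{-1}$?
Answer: $\frac{515}{96} \approx 5.3646$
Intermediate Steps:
$Q{\left(X,T \right)} = \frac{5}{8} - \frac{X^{2}}{8}$ ($Q{\left(X,T \right)} = - \frac{X X - 5}{8} = - \frac{X^{2} - 5}{8} = - \frac{-5 + X^{2}}{8} = \frac{5}{8} - \frac{X^{2}}{8}$)
$v{\left(Y \right)} = Y - Y \left(\frac{5}{8} - \frac{Y^{2}}{8}\right)$ ($v{\left(Y \right)} = Y + \left(\frac{5}{8} - \frac{Y^{2}}{8}\right) \frac{Y}{-1} = Y + \left(\frac{5}{8} - \frac{Y^{2}}{8}\right) Y \left(-1\right) = Y + \left(\frac{5}{8} - \frac{Y^{2}}{8}\right) \left(- Y\right) = Y - Y \left(\frac{5}{8} - \frac{Y^{2}}{8}\right)$)
$k{\left(I,L \right)} = \left(-5 - 5 I\right)^{2}$
$\frac{v{\left(10 \right)}}{-1 + k{\left(0,-3 \right)}} = \frac{\frac{1}{8} \cdot 10 \left(3 + 10^{2}\right)}{-1 + 25 \left(1 + 0\right)^{2}} = \frac{\frac{1}{8} \cdot 10 \left(3 + 100\right)}{-1 + 25 \cdot 1^{2}} = \frac{\frac{1}{8} \cdot 10 \cdot 103}{-1 + 25 \cdot 1} = \frac{515}{4 \left(-1 + 25\right)} = \frac{515}{4 \cdot 24} = \frac{515}{4} \cdot \frac{1}{24} = \frac{515}{96}$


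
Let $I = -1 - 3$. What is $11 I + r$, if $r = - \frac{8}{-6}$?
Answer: $- \frac{128}{3} \approx -42.667$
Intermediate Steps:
$I = -4$ ($I = -1 - 3 = -4$)
$r = \frac{4}{3}$ ($r = \left(-8\right) \left(- \frac{1}{6}\right) = \frac{4}{3} \approx 1.3333$)
$11 I + r = 11 \left(-4\right) + \frac{4}{3} = -44 + \frac{4}{3} = - \frac{128}{3}$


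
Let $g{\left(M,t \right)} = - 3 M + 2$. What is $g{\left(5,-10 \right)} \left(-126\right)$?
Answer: $1638$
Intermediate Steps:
$g{\left(M,t \right)} = 2 - 3 M$
$g{\left(5,-10 \right)} \left(-126\right) = \left(2 - 15\right) \left(-126\right) = \left(-13\right) \left(-126\right) = 1638$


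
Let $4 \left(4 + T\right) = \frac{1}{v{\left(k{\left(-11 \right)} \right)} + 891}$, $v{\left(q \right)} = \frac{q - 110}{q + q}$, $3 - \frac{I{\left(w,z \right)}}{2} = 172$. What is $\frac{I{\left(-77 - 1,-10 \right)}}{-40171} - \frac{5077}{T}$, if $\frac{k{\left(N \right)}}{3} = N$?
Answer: $\frac{2185930943628}{1722090599} \approx 1269.3$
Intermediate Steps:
$I{\left(w,z \right)} = -338$ ($I{\left(w,z \right)} = 6 - 344 = -338$)
$k{\left(N \right)} = 3 N$
$v{\left(q \right)} = \frac{-110 + q}{2 q}$
$T = - \frac{42869}{10718}$ ($T = -4 + \frac{1}{4 \left(\frac{-110 + 3 \left(-11\right)}{2 \cdot 3 \left(-11\right)} + 891\right)} = -4 + \frac{1}{4 \left(\frac{-110 - 33}{2 \left(-33\right)} + 891\right)} = -4 + \frac{1}{4 \left(\frac{1}{2} \left(- \frac{1}{33}\right) \left(-143\right) + 891\right)} = -4 + \frac{1}{4 \left(\frac{13}{6} + 891\right)} = -4 + \frac{1}{4 \cdot \frac{5359}{6}} = -4 + \frac{1}{4} \cdot \frac{6}{5359} = -4 + \frac{3}{10718} = - \frac{42869}{10718} \approx -3.9997$)
$\frac{I{\left(-77 - 1,-10 \right)}}{-40171} - \frac{5077}{T} = - \frac{338}{-40171} - \frac{5077}{- \frac{42869}{10718}} = \left(-338\right) \left(- \frac{1}{40171}\right) - - \frac{54415286}{42869} = \frac{338}{40171} + \frac{54415286}{42869} = \frac{2185930943628}{1722090599}$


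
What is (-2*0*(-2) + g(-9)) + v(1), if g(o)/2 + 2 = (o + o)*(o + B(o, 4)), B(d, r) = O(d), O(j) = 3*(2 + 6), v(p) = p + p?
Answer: -542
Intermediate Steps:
v(p) = 2*p
O(j) = 24 (O(j) = 3*8 = 24)
B(d, r) = 24
g(o) = -4 + 4*o*(24 + o) (g(o) = -4 + 2*((o + o)*(o + 24)) = -4 + 2*((2*o)*(24 + o)) = -4 + 2*(2*o*(24 + o)) = -4 + 4*o*(24 + o))
(-2*0*(-2) + g(-9)) + v(1) = (-2*0*(-2) + (-4 + 4*(-9)² + 96*(-9))) + 2*1 = (0*(-2) + (-4 + 4*81 - 864)) + 2 = (0 + (-4 + 324 - 864)) + 2 = (0 - 544) + 2 = -544 + 2 = -542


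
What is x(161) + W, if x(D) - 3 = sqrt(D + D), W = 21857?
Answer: 21860 + sqrt(322) ≈ 21878.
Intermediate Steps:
x(D) = 3 + sqrt(2)*sqrt(D) (x(D) = 3 + sqrt(D + D) = 3 + sqrt(2*D) = 3 + sqrt(2)*sqrt(D))
x(161) + W = (3 + sqrt(2)*sqrt(161)) + 21857 = (3 + sqrt(322)) + 21857 = 21860 + sqrt(322)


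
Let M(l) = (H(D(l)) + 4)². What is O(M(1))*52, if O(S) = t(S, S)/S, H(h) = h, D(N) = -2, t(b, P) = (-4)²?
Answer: 208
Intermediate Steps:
t(b, P) = 16
M(l) = 4 (M(l) = (-2 + 4)² = 2² = 4)
O(S) = 16/S
O(M(1))*52 = (16/4)*52 = (16*(¼))*52 = 4*52 = 208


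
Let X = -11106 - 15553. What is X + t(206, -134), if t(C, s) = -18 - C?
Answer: -26883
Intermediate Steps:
X = -26659
X + t(206, -134) = -26659 + (-18 - 1*206) = -26659 + (-18 - 206) = -26659 - 224 = -26883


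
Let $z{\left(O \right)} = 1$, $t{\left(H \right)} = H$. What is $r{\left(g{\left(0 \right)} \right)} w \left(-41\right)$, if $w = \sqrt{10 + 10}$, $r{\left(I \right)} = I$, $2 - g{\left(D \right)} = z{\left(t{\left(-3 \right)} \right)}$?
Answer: $- 82 \sqrt{5} \approx -183.36$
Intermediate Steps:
$g{\left(D \right)} = 1$ ($g{\left(D \right)} = 2 - 1 = 1$)
$w = 2 \sqrt{5}$ ($w = \sqrt{20} = 2 \sqrt{5} \approx 4.4721$)
$r{\left(g{\left(0 \right)} \right)} w \left(-41\right) = 1 \cdot 2 \sqrt{5} \left(-41\right) = 2 \sqrt{5} \left(-41\right) = - 82 \sqrt{5}$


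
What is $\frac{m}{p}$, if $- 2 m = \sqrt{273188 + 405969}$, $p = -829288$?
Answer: $\frac{\sqrt{679157}}{1658576} \approx 0.00049688$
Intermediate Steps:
$m = - \frac{\sqrt{679157}}{2}$ ($m = - \frac{\sqrt{273188 + 405969}}{2} = - \frac{\sqrt{679157}}{2} \approx -412.05$)
$\frac{m}{p} = \frac{\left(- \frac{1}{2}\right) \sqrt{679157}}{-829288} = - \frac{\sqrt{679157}}{2} \left(- \frac{1}{829288}\right) = \frac{\sqrt{679157}}{1658576}$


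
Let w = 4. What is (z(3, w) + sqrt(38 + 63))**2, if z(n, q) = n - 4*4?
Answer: (-13 + sqrt(101))**2 ≈ 8.7032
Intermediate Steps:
z(n, q) = -16 + n (z(n, q) = n - 16 = -16 + n)
(z(3, w) + sqrt(38 + 63))**2 = ((-16 + 3) + sqrt(38 + 63))**2 = (-13 + sqrt(101))**2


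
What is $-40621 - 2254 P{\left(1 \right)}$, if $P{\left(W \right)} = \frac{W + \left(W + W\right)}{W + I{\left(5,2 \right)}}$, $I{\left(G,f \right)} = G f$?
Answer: $- \frac{453593}{11} \approx -41236.0$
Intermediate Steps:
$P{\left(W \right)} = \frac{3 W}{10 + W}$ ($P{\left(W \right)} = \frac{W + \left(W + W\right)}{W + 5 \cdot 2} = \frac{W + 2 W}{W + 10} = \frac{3 W}{10 + W}$)
$-40621 - 2254 P{\left(1 \right)} = -40621 - 2254 \cdot 3 \cdot 1 \frac{1}{10 + 1} = -40621 - 2254 \cdot 3 \cdot 1 \cdot \frac{1}{11} = -40621 - \frac{6762}{11} = - \frac{453593}{11}$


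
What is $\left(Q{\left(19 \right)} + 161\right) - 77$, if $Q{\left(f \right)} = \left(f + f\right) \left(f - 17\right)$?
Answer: $160$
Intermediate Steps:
$Q{\left(f \right)} = 2 f \left(-17 + f\right)$
$\left(Q{\left(19 \right)} + 161\right) - 77 = \left(2 \cdot 19 \left(-17 + 19\right) + 161\right) - 77 = \left(2 \cdot 19 \cdot 2 + 161\right) - 77 = \left(76 + 161\right) - 77 = 237 - 77 = 160$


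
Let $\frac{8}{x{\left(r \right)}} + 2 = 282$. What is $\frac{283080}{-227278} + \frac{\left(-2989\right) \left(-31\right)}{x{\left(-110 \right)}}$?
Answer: $\frac{368538521995}{113639} \approx 3.2431 \cdot 10^{6}$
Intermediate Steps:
$x{\left(r \right)} = \frac{1}{35}$ ($x{\left(r \right)} = \frac{8}{-2 + 282} = \frac{8}{280} = 8 \cdot \frac{1}{280} = \frac{1}{35}$)
$\frac{283080}{-227278} + \frac{\left(-2989\right) \left(-31\right)}{x{\left(-110 \right)}} = \frac{283080}{-227278} + \left(-2989\right) \left(-31\right) \frac{1}{\frac{1}{35}} = 283080 \left(- \frac{1}{227278}\right) + 92659 \cdot 35 = - \frac{141540}{113639} + 3243065 = \frac{368538521995}{113639}$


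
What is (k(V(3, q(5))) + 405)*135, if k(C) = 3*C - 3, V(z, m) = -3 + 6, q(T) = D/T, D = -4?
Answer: 55485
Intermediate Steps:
q(T) = -4/T
V(z, m) = 3
k(C) = -3 + 3*C
(k(V(3, q(5))) + 405)*135 = ((-3 + 3*3) + 405)*135 = ((-3 + 9) + 405)*135 = (6 + 405)*135 = 411*135 = 55485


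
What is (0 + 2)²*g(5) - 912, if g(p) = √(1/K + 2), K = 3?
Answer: -912 + 4*√21/3 ≈ -905.89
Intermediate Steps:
g(p) = √21/3 (g(p) = √(1/3 + 2) = √(1*(⅓) + 2) = √(⅓ + 2) = √(7/3) = √21/3)
(0 + 2)²*g(5) - 912 = (0 + 2)²*(√21/3) - 912 = 2²*(√21/3) - 912 = 4*(√21/3) - 912 = 4*√21/3 - 912 = -912 + 4*√21/3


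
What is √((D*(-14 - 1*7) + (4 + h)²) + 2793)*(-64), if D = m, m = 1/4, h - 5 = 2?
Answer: -32*√11635 ≈ -3451.7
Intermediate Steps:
h = 7 (h = 5 + 2 = 7)
m = ¼ ≈ 0.25000
D = ¼ ≈ 0.25000
√((D*(-14 - 1*7) + (4 + h)²) + 2793)*(-64) = √(((-14 - 1*7)/4 + (4 + 7)²) + 2793)*(-64) = √(((-14 - 7)/4 + 11²) + 2793)*(-64) = √(((¼)*(-21) + 121) + 2793)*(-64) = √((-21/4 + 121) + 2793)*(-64) = √(463/4 + 2793)*(-64) = √(11635/4)*(-64) = (√11635/2)*(-64) = -32*√11635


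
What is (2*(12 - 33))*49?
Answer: -2058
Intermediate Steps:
(2*(12 - 33))*49 = (2*(-21))*49 = -42*49 = -2058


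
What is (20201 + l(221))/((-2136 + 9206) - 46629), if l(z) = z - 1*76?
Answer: -20346/39559 ≈ -0.51432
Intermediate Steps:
l(z) = -76 + z (l(z) = z - 76 = -76 + z)
(20201 + l(221))/((-2136 + 9206) - 46629) = (20201 + (-76 + 221))/((-2136 + 9206) - 46629) = (20201 + 145)/(7070 - 46629) = 20346/(-39559) = 20346*(-1/39559) = -20346/39559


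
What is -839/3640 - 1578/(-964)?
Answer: 1233781/877240 ≈ 1.4064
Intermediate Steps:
-839/3640 - 1578/(-964) = -839*1/3640 - 1578*(-1/964) = -839/3640 + 789/482 = 1233781/877240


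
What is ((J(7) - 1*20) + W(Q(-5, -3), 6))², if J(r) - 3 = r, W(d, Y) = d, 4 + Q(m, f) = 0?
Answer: 196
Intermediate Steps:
Q(m, f) = -4 (Q(m, f) = -4 + 0 = -4)
J(r) = 3 + r
((J(7) - 1*20) + W(Q(-5, -3), 6))² = (((3 + 7) - 1*20) - 4)² = ((10 - 20) - 4)² = (-10 - 4)² = (-14)² = 196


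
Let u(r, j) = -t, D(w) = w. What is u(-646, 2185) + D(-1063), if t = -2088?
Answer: 1025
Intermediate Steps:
u(r, j) = 2088 (u(r, j) = -1*(-2088) = 2088)
u(-646, 2185) + D(-1063) = 2088 - 1063 = 1025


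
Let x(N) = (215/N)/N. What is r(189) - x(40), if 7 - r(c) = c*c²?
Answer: -2160403883/320 ≈ -6.7513e+6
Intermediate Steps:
r(c) = 7 - c³ (r(c) = 7 - c*c² = 7 - c³)
x(N) = 215/N²
r(189) - x(40) = (7 - 1*189³) - 215/40² = (7 - 1*6751269) - 215/1600 = (7 - 6751269) - 1*43/320 = -6751262 - 43/320 = -2160403883/320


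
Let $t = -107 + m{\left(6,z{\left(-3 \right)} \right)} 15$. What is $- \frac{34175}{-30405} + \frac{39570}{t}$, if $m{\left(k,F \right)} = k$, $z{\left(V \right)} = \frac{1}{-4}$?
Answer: $- \frac{240508975}{103377} \approx -2326.5$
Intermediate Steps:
$z{\left(V \right)} = - \frac{1}{4}$
$t = -17$ ($t = -107 + 6 \cdot 15 = -107 + 90 = -17$)
$- \frac{34175}{-30405} + \frac{39570}{t} = - \frac{34175}{-30405} + \frac{39570}{-17} = \left(-34175\right) \left(- \frac{1}{30405}\right) + 39570 \left(- \frac{1}{17}\right) = \frac{6835}{6081} - \frac{39570}{17} = - \frac{240508975}{103377}$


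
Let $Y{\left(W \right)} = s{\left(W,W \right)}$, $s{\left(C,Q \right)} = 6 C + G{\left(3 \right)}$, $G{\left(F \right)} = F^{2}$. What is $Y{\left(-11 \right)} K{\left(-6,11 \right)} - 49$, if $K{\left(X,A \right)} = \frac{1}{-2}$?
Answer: $- \frac{41}{2} \approx -20.5$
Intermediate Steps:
$K{\left(X,A \right)} = - \frac{1}{2}$
$s{\left(C,Q \right)} = 9 + 6 C$ ($s{\left(C,Q \right)} = 6 C + 3^{2} = 6 C + 9 = 9 + 6 C$)
$Y{\left(W \right)} = 9 + 6 W$
$Y{\left(-11 \right)} K{\left(-6,11 \right)} - 49 = \left(9 + 6 \left(-11\right)\right) \left(- \frac{1}{2}\right) - 49 = \left(9 - 66\right) \left(- \frac{1}{2}\right) - 49 = \left(-57\right) \left(- \frac{1}{2}\right) - 49 = \frac{57}{2} - 49 = - \frac{41}{2}$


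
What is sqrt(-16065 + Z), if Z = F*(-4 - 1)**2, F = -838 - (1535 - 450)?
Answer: 2*I*sqrt(16035) ≈ 253.26*I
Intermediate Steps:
F = -1923 (F = -838 - 1*1085 = -838 - 1085 = -1923)
Z = -48075 (Z = -1923*(-4 - 1)**2 = -1923*(-5)**2 = -1923*25 = -48075)
sqrt(-16065 + Z) = sqrt(-16065 - 48075) = sqrt(-64140) = 2*I*sqrt(16035)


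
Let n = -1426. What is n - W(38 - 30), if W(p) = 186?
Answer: -1612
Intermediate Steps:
n - W(38 - 30) = -1426 - 1*186 = -1426 - 186 = -1612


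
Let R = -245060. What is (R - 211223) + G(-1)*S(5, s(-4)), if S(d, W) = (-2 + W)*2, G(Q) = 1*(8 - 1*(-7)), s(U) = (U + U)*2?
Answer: -456823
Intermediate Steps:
s(U) = 4*U (s(U) = (2*U)*2 = 4*U)
G(Q) = 15 (G(Q) = 1*(8 + 7) = 1*15 = 15)
S(d, W) = -4 + 2*W
(R - 211223) + G(-1)*S(5, s(-4)) = (-245060 - 211223) + 15*(-4 + 2*(4*(-4))) = -456283 + 15*(-4 + 2*(-16)) = -456283 + 15*(-4 - 32) = -456283 + 15*(-36) = -456283 - 540 = -456823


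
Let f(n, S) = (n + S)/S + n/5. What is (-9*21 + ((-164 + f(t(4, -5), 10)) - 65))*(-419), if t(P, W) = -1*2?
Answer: 874872/5 ≈ 1.7497e+5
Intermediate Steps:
t(P, W) = -2
f(n, S) = n/5 + (S + n)/S (f(n, S) = (S + n)/S + n*(1/5) = (S + n)/S + n/5 = n/5 + (S + n)/S)
(-9*21 + ((-164 + f(t(4, -5), 10)) - 65))*(-419) = (-9*21 + ((-164 + (1 + (1/5)*(-2) - 2/10)) - 65))*(-419) = (-189 + ((-164 + (1 - 2/5 - 2*1/10)) - 65))*(-419) = (-189 + ((-164 + (1 - 2/5 - 1/5)) - 65))*(-419) = (-189 + ((-164 + 2/5) - 65))*(-419) = (-189 + (-818/5 - 65))*(-419) = (-189 - 1143/5)*(-419) = -2088/5*(-419) = 874872/5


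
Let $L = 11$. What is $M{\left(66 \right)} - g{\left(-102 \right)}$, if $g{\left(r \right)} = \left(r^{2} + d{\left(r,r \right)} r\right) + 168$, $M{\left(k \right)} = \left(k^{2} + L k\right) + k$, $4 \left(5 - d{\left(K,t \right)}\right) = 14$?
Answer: $-5271$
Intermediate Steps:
$d{\left(K,t \right)} = \frac{3}{2}$ ($d{\left(K,t \right)} = 5 - \frac{7}{2} = \frac{3}{2}$)
$M{\left(k \right)} = k^{2} + 12 k$ ($M{\left(k \right)} = \left(k^{2} + 11 k\right) + k = k^{2} + 12 k$)
$g{\left(r \right)} = 168 + r^{2} + \frac{3 r}{2}$ ($g{\left(r \right)} = \left(r^{2} + \frac{3 r}{2}\right) + 168 = 168 + r^{2} + \frac{3 r}{2}$)
$M{\left(66 \right)} - g{\left(-102 \right)} = 66 \left(12 + 66\right) - \left(168 + \left(-102\right)^{2} + \frac{3}{2} \left(-102\right)\right) = 66 \cdot 78 - \left(168 + 10404 - 153\right) = 5148 - 10419 = -5271$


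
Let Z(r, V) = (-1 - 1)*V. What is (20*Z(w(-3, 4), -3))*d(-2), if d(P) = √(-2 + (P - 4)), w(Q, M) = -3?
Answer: 240*I*√2 ≈ 339.41*I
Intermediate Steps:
d(P) = √(-6 + P) (d(P) = √(-2 + (-4 + P)) = √(-6 + P))
Z(r, V) = -2*V
(20*Z(w(-3, 4), -3))*d(-2) = (20*(-2*(-3)))*√(-6 - 2) = (20*6)*√(-8) = 120*(2*I*√2) = 240*I*√2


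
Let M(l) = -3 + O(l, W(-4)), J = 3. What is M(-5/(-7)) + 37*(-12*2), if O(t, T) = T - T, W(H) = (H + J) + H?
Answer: -891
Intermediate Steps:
W(H) = 3 + 2*H (W(H) = (H + 3) + H = (3 + H) + H = 3 + 2*H)
O(t, T) = 0
M(l) = -3 (M(l) = -3 + 0 = -3)
M(-5/(-7)) + 37*(-12*2) = -3 + 37*(-12*2) = -3 + 37*(-24) = -3 - 888 = -891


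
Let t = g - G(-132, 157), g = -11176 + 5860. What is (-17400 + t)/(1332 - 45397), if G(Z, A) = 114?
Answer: 4566/8813 ≈ 0.51810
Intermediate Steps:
g = -5316
t = -5430 (t = -5316 - 1*114 = -5316 - 114 = -5430)
(-17400 + t)/(1332 - 45397) = (-17400 - 5430)/(1332 - 45397) = -22830/(-44065) = -22830*(-1/44065) = 4566/8813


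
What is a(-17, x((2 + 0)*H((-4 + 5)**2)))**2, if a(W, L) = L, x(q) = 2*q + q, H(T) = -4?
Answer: 576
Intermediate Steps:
x(q) = 3*q
a(-17, x((2 + 0)*H((-4 + 5)**2)))**2 = (3*((2 + 0)*(-4)))**2 = (3*(2*(-4)))**2 = (3*(-8))**2 = (-24)**2 = 576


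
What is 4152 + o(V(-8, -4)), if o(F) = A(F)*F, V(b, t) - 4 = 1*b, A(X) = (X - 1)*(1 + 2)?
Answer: 4212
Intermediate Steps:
A(X) = -3 + 3*X (A(X) = (-1 + X)*3 = -3 + 3*X)
V(b, t) = 4 + b (V(b, t) = 4 + 1*b = 4 + b)
o(F) = F*(-3 + 3*F) (o(F) = (-3 + 3*F)*F = F*(-3 + 3*F))
4152 + o(V(-8, -4)) = 4152 + 3*(4 - 8)*(-1 + (4 - 8)) = 4152 + 3*(-4)*(-1 - 4) = 4152 + 3*(-4)*(-5) = 4152 + 60 = 4212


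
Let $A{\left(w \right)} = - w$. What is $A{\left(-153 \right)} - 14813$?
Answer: $-14660$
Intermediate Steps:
$A{\left(-153 \right)} - 14813 = \left(-1\right) \left(-153\right) - 14813 = 153 - 14813 = -14660$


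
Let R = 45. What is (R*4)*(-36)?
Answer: -6480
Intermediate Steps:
(R*4)*(-36) = (45*4)*(-36) = 180*(-36) = -6480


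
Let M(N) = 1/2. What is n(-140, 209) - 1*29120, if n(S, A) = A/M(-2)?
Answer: -28702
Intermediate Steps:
M(N) = 1/2
n(S, A) = 2*A (n(S, A) = A/(1/2) = A*2 = 2*A)
n(-140, 209) - 1*29120 = 2*209 - 1*29120 = 418 - 29120 = -28702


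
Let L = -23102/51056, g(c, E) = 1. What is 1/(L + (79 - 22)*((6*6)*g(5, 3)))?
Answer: 25528/52371905 ≈ 0.00048744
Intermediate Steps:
L = -11551/25528 (L = -23102*1/51056 = -11551/25528 ≈ -0.45248)
1/(L + (79 - 22)*((6*6)*g(5, 3))) = 1/(-11551/25528 + (79 - 22)*((6*6)*1)) = 1/(-11551/25528 + 57*(36*1)) = 1/(-11551/25528 + 57*36) = 1/(-11551/25528 + 2052) = 1/(52371905/25528) = 25528/52371905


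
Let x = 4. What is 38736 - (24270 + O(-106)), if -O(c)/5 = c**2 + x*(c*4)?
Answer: 62166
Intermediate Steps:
O(c) = -80*c - 5*c**2 (O(c) = -5*(c**2 + 4*(c*4)) = -5*(c**2 + 4*(4*c)) = -5*(c**2 + 16*c) = -80*c - 5*c**2)
38736 - (24270 + O(-106)) = 38736 - (24270 - 5*(-106)*(16 - 106)) = 38736 - (24270 - 5*(-106)*(-90)) = 38736 - (24270 - 47700) = 38736 - 1*(-23430) = 38736 + 23430 = 62166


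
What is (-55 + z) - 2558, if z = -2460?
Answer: -5073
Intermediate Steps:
(-55 + z) - 2558 = (-55 - 2460) - 2558 = -2515 - 2558 = -5073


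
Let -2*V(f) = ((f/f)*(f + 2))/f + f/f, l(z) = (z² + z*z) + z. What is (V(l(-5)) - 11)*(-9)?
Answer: 541/5 ≈ 108.20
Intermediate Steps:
l(z) = z + 2*z² (l(z) = (z² + z²) + z = 2*z² + z = z + 2*z²)
V(f) = -½ - (2 + f)/(2*f) (V(f) = -(((f/f)*(f + 2))/f + f/f)/2 = -((1*(2 + f))/f + 1)/2 = -((2 + f)/f + 1)/2 = -(1 + (2 + f)/f)/2 = -½ - (2 + f)/(2*f))
(V(l(-5)) - 11)*(-9) = ((-1 - (-5)*(1 + 2*(-5)))/((-5*(1 + 2*(-5)))) - 11)*(-9) = ((-1 - (-5)*(1 - 10))/((-5*(1 - 10))) - 11)*(-9) = ((-1 - (-5)*(-9))/((-5*(-9))) - 11)*(-9) = ((-1 - 1*45)/45 - 11)*(-9) = ((-1 - 45)/45 - 11)*(-9) = ((1/45)*(-46) - 11)*(-9) = (-46/45 - 11)*(-9) = -541/45*(-9) = 541/5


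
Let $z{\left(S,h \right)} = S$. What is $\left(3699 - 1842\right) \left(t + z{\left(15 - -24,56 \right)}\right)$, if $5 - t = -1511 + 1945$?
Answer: $-724230$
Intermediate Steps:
$t = -429$ ($t = 5 - \left(-1511 + 1945\right) = 5 - 434 = -429$)
$\left(3699 - 1842\right) \left(t + z{\left(15 - -24,56 \right)}\right) = \left(3699 - 1842\right) \left(-429 + \left(15 - -24\right)\right) = 1857 \left(-429 + \left(15 + 24\right)\right) = 1857 \left(-429 + 39\right) = 1857 \left(-390\right) = -724230$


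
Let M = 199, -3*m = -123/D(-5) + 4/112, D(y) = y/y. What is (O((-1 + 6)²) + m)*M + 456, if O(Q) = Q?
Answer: 1141361/84 ≈ 13588.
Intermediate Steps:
D(y) = 1
m = 3443/84 (m = -(-123/1 + 4/112)/3 = -(-123*1 + 4*(1/112))/3 = -(-123 + 1/28)/3 = -⅓*(-3443/28) = 3443/84 ≈ 40.988)
(O((-1 + 6)²) + m)*M + 456 = ((-1 + 6)² + 3443/84)*199 + 456 = (5² + 3443/84)*199 + 456 = (25 + 3443/84)*199 + 456 = (5543/84)*199 + 456 = 1103057/84 + 456 = 1141361/84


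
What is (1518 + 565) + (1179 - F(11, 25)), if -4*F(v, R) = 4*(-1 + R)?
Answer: 3286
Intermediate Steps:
F(v, R) = 1 - R (F(v, R) = -(-1 + R) = -(-4 + 4*R)/4 = 1 - R)
(1518 + 565) + (1179 - F(11, 25)) = (1518 + 565) + (1179 - (1 - 1*25)) = 2083 + (1179 - (1 - 25)) = 2083 + (1179 - 1*(-24)) = 2083 + (1179 + 24) = 2083 + 1203 = 3286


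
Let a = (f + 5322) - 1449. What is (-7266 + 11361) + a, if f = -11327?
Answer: -3359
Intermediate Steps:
a = -7454 (a = (-11327 + 5322) - 1449 = -6005 - 1449 = -7454)
(-7266 + 11361) + a = (-7266 + 11361) - 7454 = 4095 - 7454 = -3359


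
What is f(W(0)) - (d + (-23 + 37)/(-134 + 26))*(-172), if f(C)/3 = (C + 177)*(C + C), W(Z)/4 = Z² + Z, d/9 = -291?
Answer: -12163238/27 ≈ -4.5049e+5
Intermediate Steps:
d = -2619 (d = 9*(-291) = -2619)
W(Z) = 4*Z + 4*Z² (W(Z) = 4*(Z² + Z) = 4*(Z + Z²) = 4*Z + 4*Z²)
f(C) = 6*C*(177 + C) (f(C) = 3*((C + 177)*(C + C)) = 3*((177 + C)*(2*C)) = 3*(2*C*(177 + C)) = 6*C*(177 + C))
f(W(0)) - (d + (-23 + 37)/(-134 + 26))*(-172) = 6*(4*0*(1 + 0))*(177 + 4*0*(1 + 0)) - (-2619 + (-23 + 37)/(-134 + 26))*(-172) = 6*(4*0*1)*(177 + 4*0*1) - (-2619 + 14/(-108))*(-172) = 6*0*(177 + 0) - (-2619 + 14*(-1/108))*(-172) = 6*0*177 - (-2619 - 7/54)*(-172) = 0 - (-141433)*(-172)/54 = 0 - 1*12163238/27 = 0 - 12163238/27 = -12163238/27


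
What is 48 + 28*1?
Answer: 76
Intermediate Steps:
48 + 28*1 = 48 + 28 = 76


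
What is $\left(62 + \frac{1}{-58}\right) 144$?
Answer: $\frac{258840}{29} \approx 8925.5$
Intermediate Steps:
$\left(62 + \frac{1}{-58}\right) 144 = \left(62 - \frac{1}{58}\right) 144 = \frac{3595}{58} \cdot 144 = \frac{258840}{29}$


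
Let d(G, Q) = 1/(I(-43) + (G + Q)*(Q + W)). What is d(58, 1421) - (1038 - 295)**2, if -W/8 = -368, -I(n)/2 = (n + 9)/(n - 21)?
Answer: -57022986709791/103293343 ≈ -5.5205e+5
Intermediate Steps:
I(n) = -2*(9 + n)/(-21 + n) (I(n) = -2*(n + 9)/(n - 21) = -2*(9 + n)/(-21 + n))
W = 2944 (W = -8*(-368) = 2944)
d(G, Q) = 1/(-17/16 + (2944 + Q)*(G + Q)) (d(G, Q) = 1/(2*(-9 - 1*(-43))/(-21 - 43) + (G + Q)*(Q + 2944)) = 1/(2*(-9 + 43)/(-64) + (G + Q)*(2944 + Q)) = 1/(2*(-1/64)*34 + (2944 + Q)*(G + Q)) = 1/(-17/16 + (2944 + Q)*(G + Q)))
d(58, 1421) - (1038 - 295)**2 = 16/(-17 + 16*1421**2 + 47104*58 + 47104*1421 + 16*58*1421) - (1038 - 295)**2 = 16/(-17 + 16*2019241 + 2732032 + 66934784 + 1318688) - 1*743**2 = 16/(-17 + 32307856 + 2732032 + 66934784 + 1318688) - 1*552049 = 16/103293343 - 552049 = -57022986709791/103293343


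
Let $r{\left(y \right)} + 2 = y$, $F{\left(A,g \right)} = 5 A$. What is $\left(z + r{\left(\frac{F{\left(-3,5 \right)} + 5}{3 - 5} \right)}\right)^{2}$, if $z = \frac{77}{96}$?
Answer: $\frac{133225}{9216} \approx 14.456$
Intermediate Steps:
$z = \frac{77}{96}$ ($z = 77 \cdot \frac{1}{96} = \frac{77}{96} \approx 0.80208$)
$r{\left(y \right)} = -2 + y$
$\left(z + r{\left(\frac{F{\left(-3,5 \right)} + 5}{3 - 5} \right)}\right)^{2} = \left(\frac{77}{96} - \left(2 - \frac{5 \left(-3\right) + 5}{3 - 5}\right)\right)^{2} = \left(\frac{77}{96} - \left(2 - \frac{-15 + 5}{-2}\right)\right)^{2} = \left(\frac{77}{96} - -3\right)^{2} = \left(\frac{77}{96} + \left(-2 + 5\right)\right)^{2} = \left(\frac{77}{96} + 3\right)^{2} = \left(\frac{365}{96}\right)^{2} = \frac{133225}{9216}$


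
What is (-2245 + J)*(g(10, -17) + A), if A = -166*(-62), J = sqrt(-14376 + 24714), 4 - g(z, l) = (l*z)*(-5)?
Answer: -21206270 + 9446*sqrt(10338) ≈ -2.0246e+7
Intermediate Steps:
g(z, l) = 4 + 5*l*z (g(z, l) = 4 - l*z*(-5) = 4 - (-5)*l*z = 4 + 5*l*z)
J = sqrt(10338) ≈ 101.68
A = 10292
(-2245 + J)*(g(10, -17) + A) = (-2245 + sqrt(10338))*((4 + 5*(-17)*10) + 10292) = (-2245 + sqrt(10338))*((4 - 850) + 10292) = (-2245 + sqrt(10338))*(-846 + 10292) = (-2245 + sqrt(10338))*9446 = -21206270 + 9446*sqrt(10338)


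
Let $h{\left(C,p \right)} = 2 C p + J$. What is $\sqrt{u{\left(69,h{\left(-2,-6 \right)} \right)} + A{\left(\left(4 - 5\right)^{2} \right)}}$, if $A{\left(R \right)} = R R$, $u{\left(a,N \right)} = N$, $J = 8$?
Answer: $\sqrt{33} \approx 5.7446$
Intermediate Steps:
$h{\left(C,p \right)} = 8 + 2 C p$ ($h{\left(C,p \right)} = 2 C p + 8 = 8 + 2 C p$)
$A{\left(R \right)} = R^{2}$
$\sqrt{u{\left(69,h{\left(-2,-6 \right)} \right)} + A{\left(\left(4 - 5\right)^{2} \right)}} = \sqrt{\left(8 + 2 \left(-2\right) \left(-6\right)\right) + \left(\left(4 - 5\right)^{2}\right)^{2}} = \sqrt{\left(8 + 24\right) + \left(\left(-1\right)^{2}\right)^{2}} = \sqrt{32 + 1^{2}} = \sqrt{32 + 1} = \sqrt{33}$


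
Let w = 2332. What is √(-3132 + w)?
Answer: 20*I*√2 ≈ 28.284*I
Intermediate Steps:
√(-3132 + w) = √(-3132 + 2332) = √(-800) = 20*I*√2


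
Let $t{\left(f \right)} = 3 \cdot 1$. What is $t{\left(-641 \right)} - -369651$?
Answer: $369654$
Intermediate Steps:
$t{\left(f \right)} = 3$
$t{\left(-641 \right)} - -369651 = 3 - -369651 = 3 + 369651 = 369654$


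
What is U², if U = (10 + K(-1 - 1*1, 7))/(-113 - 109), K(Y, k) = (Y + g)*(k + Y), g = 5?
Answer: 625/49284 ≈ 0.012682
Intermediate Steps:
K(Y, k) = (5 + Y)*(Y + k) (K(Y, k) = (Y + 5)*(k + Y) = (5 + Y)*(Y + k))
U = -25/222 (U = (10 + ((-1 - 1*1)² + 5*(-1 - 1*1) + 5*7 + (-1 - 1*1)*7))/(-113 - 109) = (10 + ((-1 - 1)² + 5*(-1 - 1) + 35 + (-1 - 1)*7))/(-222) = (10 + ((-2)² + 5*(-2) + 35 - 2*7))*(-1/222) = (10 + (4 - 10 + 35 - 14))*(-1/222) = (10 + 15)*(-1/222) = 25*(-1/222) = -25/222 ≈ -0.11261)
U² = (-25/222)² = 625/49284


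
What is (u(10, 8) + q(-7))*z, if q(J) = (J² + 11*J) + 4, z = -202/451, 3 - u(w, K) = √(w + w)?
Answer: 4242/451 + 404*√5/451 ≈ 11.409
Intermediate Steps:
u(w, K) = 3 - √2*√w (u(w, K) = 3 - √(w + w) = 3 - √(2*w) = 3 - √2*√w)
z = -202/451 (z = -202*1/451 = -202/451 ≈ -0.44789)
q(J) = 4 + J² + 11*J
(u(10, 8) + q(-7))*z = ((3 - √2*√10) + (4 + (-7)² + 11*(-7)))*(-202/451) = ((3 - 2*√5) + (4 + 49 - 77))*(-202/451) = ((3 - 2*√5) - 24)*(-202/451) = (-21 - 2*√5)*(-202/451) = 4242/451 + 404*√5/451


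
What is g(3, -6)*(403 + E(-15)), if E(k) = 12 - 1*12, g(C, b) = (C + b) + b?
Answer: -3627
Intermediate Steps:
g(C, b) = C + 2*b
E(k) = 0 (E(k) = 12 - 12 = 0)
g(3, -6)*(403 + E(-15)) = (3 + 2*(-6))*(403 + 0) = (3 - 12)*403 = -9*403 = -3627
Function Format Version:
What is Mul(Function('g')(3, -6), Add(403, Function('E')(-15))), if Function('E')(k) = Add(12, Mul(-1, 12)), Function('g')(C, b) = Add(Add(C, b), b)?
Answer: -3627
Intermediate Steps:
Function('g')(C, b) = Add(C, Mul(2, b))
Function('E')(k) = 0 (Function('E')(k) = Add(12, -12) = 0)
Mul(Function('g')(3, -6), Add(403, Function('E')(-15))) = Mul(Add(3, Mul(2, -6)), Add(403, 0)) = Mul(Add(3, -12), 403) = Mul(-9, 403) = -3627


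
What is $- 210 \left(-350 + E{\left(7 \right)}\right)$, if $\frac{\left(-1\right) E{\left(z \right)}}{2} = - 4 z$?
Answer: $61740$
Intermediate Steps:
$E{\left(z \right)} = 8 z$ ($E{\left(z \right)} = - 2 \left(- 4 z\right) = 8 z$)
$- 210 \left(-350 + E{\left(7 \right)}\right) = - 210 \left(-350 + 8 \cdot 7\right) = - 210 \left(-350 + 56\right) = \left(-210\right) \left(-294\right) = 61740$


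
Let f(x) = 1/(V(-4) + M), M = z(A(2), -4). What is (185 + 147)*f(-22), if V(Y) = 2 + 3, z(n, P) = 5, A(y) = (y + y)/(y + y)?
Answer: 166/5 ≈ 33.200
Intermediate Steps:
A(y) = 1 (A(y) = (2*y)/((2*y)) = (2*y)*(1/(2*y)) = 1)
M = 5
V(Y) = 5
f(x) = ⅒ (f(x) = 1/(5 + 5) = 1/10 = ⅒)
(185 + 147)*f(-22) = (185 + 147)*(⅒) = 332*(⅒) = 166/5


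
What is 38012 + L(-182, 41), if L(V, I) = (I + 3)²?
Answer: 39948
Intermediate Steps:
L(V, I) = (3 + I)²
38012 + L(-182, 41) = 38012 + (3 + 41)² = 38012 + 44² = 38012 + 1936 = 39948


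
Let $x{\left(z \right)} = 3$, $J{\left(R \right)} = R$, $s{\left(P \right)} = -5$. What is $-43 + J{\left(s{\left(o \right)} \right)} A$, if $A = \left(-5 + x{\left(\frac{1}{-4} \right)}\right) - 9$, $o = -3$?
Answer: $12$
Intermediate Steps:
$A = -11$ ($A = \left(-5 + 3\right) - 9 = -2 - 9 = -11$)
$-43 + J{\left(s{\left(o \right)} \right)} A = -43 - -55 = -43 + 55 = 12$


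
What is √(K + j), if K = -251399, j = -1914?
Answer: 43*I*√137 ≈ 503.3*I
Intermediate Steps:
√(K + j) = √(-251399 - 1914) = √(-253313) = 43*I*√137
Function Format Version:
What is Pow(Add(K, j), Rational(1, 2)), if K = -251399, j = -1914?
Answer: Mul(43, I, Pow(137, Rational(1, 2))) ≈ Mul(503.30, I)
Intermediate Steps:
Pow(Add(K, j), Rational(1, 2)) = Pow(Add(-251399, -1914), Rational(1, 2)) = Pow(-253313, Rational(1, 2)) = Mul(43, I, Pow(137, Rational(1, 2)))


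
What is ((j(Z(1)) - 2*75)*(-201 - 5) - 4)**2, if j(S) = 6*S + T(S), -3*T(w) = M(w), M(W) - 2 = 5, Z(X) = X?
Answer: 8176138084/9 ≈ 9.0846e+8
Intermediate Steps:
M(W) = 7 (M(W) = 2 + 5 = 7)
T(w) = -7/3 (T(w) = -1/3*7 = -7/3)
j(S) = -7/3 + 6*S (j(S) = 6*S - 7/3 = -7/3 + 6*S)
((j(Z(1)) - 2*75)*(-201 - 5) - 4)**2 = (((-7/3 + 6*1) - 2*75)*(-201 - 5) - 4)**2 = (((-7/3 + 6) - 150)*(-206) - 4)**2 = ((11/3 - 150)*(-206) - 4)**2 = (-439/3*(-206) - 4)**2 = (90434/3 - 4)**2 = (90422/3)**2 = 8176138084/9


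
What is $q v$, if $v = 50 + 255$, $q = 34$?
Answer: $10370$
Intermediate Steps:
$v = 305$
$q v = 34 \cdot 305 = 10370$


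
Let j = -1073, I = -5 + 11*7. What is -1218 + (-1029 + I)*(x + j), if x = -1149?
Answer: 2125236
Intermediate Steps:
I = 72 (I = -5 + 77 = 72)
-1218 + (-1029 + I)*(x + j) = -1218 + (-1029 + 72)*(-1149 - 1073) = -1218 - 957*(-2222) = -1218 + 2126454 = 2125236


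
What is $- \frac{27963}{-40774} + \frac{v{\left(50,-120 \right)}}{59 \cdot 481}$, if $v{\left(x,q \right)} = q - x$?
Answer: $\frac{21260281}{31273658} \approx 0.67981$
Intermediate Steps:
$- \frac{27963}{-40774} + \frac{v{\left(50,-120 \right)}}{59 \cdot 481} = - \frac{27963}{-40774} + \frac{-120 - 50}{59 \cdot 481} = \left(-27963\right) \left(- \frac{1}{40774}\right) + \frac{-120 - 50}{28379} = \frac{27963}{40774} - \frac{170}{28379} = \frac{21260281}{31273658}$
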